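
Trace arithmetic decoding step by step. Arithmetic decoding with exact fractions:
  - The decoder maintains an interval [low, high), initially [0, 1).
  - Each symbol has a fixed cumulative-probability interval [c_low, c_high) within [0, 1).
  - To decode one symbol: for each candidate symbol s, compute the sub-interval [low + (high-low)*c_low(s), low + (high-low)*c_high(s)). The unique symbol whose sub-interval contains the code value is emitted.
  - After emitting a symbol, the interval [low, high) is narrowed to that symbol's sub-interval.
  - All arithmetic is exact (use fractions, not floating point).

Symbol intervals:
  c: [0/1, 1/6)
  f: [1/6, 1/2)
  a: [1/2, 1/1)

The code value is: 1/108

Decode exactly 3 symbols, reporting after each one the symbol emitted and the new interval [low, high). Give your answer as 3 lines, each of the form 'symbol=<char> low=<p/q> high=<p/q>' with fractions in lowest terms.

Answer: symbol=c low=0/1 high=1/6
symbol=c low=0/1 high=1/36
symbol=f low=1/216 high=1/72

Derivation:
Step 1: interval [0/1, 1/1), width = 1/1 - 0/1 = 1/1
  'c': [0/1 + 1/1*0/1, 0/1 + 1/1*1/6) = [0/1, 1/6) <- contains code 1/108
  'f': [0/1 + 1/1*1/6, 0/1 + 1/1*1/2) = [1/6, 1/2)
  'a': [0/1 + 1/1*1/2, 0/1 + 1/1*1/1) = [1/2, 1/1)
  emit 'c', narrow to [0/1, 1/6)
Step 2: interval [0/1, 1/6), width = 1/6 - 0/1 = 1/6
  'c': [0/1 + 1/6*0/1, 0/1 + 1/6*1/6) = [0/1, 1/36) <- contains code 1/108
  'f': [0/1 + 1/6*1/6, 0/1 + 1/6*1/2) = [1/36, 1/12)
  'a': [0/1 + 1/6*1/2, 0/1 + 1/6*1/1) = [1/12, 1/6)
  emit 'c', narrow to [0/1, 1/36)
Step 3: interval [0/1, 1/36), width = 1/36 - 0/1 = 1/36
  'c': [0/1 + 1/36*0/1, 0/1 + 1/36*1/6) = [0/1, 1/216)
  'f': [0/1 + 1/36*1/6, 0/1 + 1/36*1/2) = [1/216, 1/72) <- contains code 1/108
  'a': [0/1 + 1/36*1/2, 0/1 + 1/36*1/1) = [1/72, 1/36)
  emit 'f', narrow to [1/216, 1/72)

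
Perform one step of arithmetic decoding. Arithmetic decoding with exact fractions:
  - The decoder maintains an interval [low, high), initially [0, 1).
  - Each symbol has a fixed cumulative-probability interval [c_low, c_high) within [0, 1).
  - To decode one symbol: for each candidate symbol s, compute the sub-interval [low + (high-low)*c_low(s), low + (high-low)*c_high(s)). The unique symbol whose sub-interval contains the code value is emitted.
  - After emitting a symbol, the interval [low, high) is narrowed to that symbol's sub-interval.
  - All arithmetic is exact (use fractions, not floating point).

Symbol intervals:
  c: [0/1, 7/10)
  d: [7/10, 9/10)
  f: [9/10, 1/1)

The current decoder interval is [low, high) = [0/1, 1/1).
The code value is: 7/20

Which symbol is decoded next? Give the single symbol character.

Answer: c

Derivation:
Interval width = high − low = 1/1 − 0/1 = 1/1
Scaled code = (code − low) / width = (7/20 − 0/1) / 1/1 = 7/20
  c: [0/1, 7/10) ← scaled code falls here ✓
  d: [7/10, 9/10) 
  f: [9/10, 1/1) 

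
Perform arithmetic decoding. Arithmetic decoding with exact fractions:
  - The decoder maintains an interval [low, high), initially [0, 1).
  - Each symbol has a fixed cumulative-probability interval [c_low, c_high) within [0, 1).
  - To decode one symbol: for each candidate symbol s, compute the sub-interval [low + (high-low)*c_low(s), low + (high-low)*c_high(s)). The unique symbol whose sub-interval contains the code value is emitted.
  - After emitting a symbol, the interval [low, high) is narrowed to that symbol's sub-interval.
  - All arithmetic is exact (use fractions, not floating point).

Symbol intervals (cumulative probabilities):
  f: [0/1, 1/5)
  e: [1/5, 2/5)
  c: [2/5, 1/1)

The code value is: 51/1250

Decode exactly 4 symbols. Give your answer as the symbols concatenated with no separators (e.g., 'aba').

Answer: feff

Derivation:
Step 1: interval [0/1, 1/1), width = 1/1 - 0/1 = 1/1
  'f': [0/1 + 1/1*0/1, 0/1 + 1/1*1/5) = [0/1, 1/5) <- contains code 51/1250
  'e': [0/1 + 1/1*1/5, 0/1 + 1/1*2/5) = [1/5, 2/5)
  'c': [0/1 + 1/1*2/5, 0/1 + 1/1*1/1) = [2/5, 1/1)
  emit 'f', narrow to [0/1, 1/5)
Step 2: interval [0/1, 1/5), width = 1/5 - 0/1 = 1/5
  'f': [0/1 + 1/5*0/1, 0/1 + 1/5*1/5) = [0/1, 1/25)
  'e': [0/1 + 1/5*1/5, 0/1 + 1/5*2/5) = [1/25, 2/25) <- contains code 51/1250
  'c': [0/1 + 1/5*2/5, 0/1 + 1/5*1/1) = [2/25, 1/5)
  emit 'e', narrow to [1/25, 2/25)
Step 3: interval [1/25, 2/25), width = 2/25 - 1/25 = 1/25
  'f': [1/25 + 1/25*0/1, 1/25 + 1/25*1/5) = [1/25, 6/125) <- contains code 51/1250
  'e': [1/25 + 1/25*1/5, 1/25 + 1/25*2/5) = [6/125, 7/125)
  'c': [1/25 + 1/25*2/5, 1/25 + 1/25*1/1) = [7/125, 2/25)
  emit 'f', narrow to [1/25, 6/125)
Step 4: interval [1/25, 6/125), width = 6/125 - 1/25 = 1/125
  'f': [1/25 + 1/125*0/1, 1/25 + 1/125*1/5) = [1/25, 26/625) <- contains code 51/1250
  'e': [1/25 + 1/125*1/5, 1/25 + 1/125*2/5) = [26/625, 27/625)
  'c': [1/25 + 1/125*2/5, 1/25 + 1/125*1/1) = [27/625, 6/125)
  emit 'f', narrow to [1/25, 26/625)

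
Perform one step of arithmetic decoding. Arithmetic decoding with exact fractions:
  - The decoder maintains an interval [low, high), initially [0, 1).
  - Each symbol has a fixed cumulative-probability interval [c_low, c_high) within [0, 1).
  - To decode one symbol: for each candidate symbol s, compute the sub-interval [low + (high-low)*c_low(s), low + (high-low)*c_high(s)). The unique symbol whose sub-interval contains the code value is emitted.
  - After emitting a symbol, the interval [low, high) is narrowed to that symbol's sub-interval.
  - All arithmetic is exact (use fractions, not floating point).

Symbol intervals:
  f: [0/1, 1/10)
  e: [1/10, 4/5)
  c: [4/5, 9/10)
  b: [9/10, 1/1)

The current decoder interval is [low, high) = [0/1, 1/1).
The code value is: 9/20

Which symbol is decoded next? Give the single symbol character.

Answer: e

Derivation:
Interval width = high − low = 1/1 − 0/1 = 1/1
Scaled code = (code − low) / width = (9/20 − 0/1) / 1/1 = 9/20
  f: [0/1, 1/10) 
  e: [1/10, 4/5) ← scaled code falls here ✓
  c: [4/5, 9/10) 
  b: [9/10, 1/1) 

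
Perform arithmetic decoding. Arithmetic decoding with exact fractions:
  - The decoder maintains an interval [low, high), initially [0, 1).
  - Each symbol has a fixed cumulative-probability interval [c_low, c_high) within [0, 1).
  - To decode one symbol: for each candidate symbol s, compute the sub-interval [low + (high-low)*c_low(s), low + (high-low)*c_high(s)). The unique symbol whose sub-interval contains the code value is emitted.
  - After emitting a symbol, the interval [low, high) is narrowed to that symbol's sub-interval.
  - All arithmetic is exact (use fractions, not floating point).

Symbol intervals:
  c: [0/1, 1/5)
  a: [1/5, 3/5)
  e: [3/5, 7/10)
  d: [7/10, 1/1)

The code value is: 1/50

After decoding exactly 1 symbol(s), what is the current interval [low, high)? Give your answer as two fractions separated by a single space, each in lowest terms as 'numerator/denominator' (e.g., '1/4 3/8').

Answer: 0/1 1/5

Derivation:
Step 1: interval [0/1, 1/1), width = 1/1 - 0/1 = 1/1
  'c': [0/1 + 1/1*0/1, 0/1 + 1/1*1/5) = [0/1, 1/5) <- contains code 1/50
  'a': [0/1 + 1/1*1/5, 0/1 + 1/1*3/5) = [1/5, 3/5)
  'e': [0/1 + 1/1*3/5, 0/1 + 1/1*7/10) = [3/5, 7/10)
  'd': [0/1 + 1/1*7/10, 0/1 + 1/1*1/1) = [7/10, 1/1)
  emit 'c', narrow to [0/1, 1/5)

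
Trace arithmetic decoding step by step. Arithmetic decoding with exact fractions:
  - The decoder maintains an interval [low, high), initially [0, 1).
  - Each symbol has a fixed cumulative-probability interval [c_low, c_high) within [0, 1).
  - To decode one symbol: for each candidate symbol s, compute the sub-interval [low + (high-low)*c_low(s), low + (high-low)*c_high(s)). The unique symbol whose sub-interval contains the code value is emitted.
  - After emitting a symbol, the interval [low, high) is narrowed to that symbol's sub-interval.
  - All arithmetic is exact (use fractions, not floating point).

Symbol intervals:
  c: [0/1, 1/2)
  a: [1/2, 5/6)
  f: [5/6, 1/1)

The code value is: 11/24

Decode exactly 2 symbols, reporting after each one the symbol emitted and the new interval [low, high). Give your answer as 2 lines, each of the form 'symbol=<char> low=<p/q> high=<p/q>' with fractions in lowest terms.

Step 1: interval [0/1, 1/1), width = 1/1 - 0/1 = 1/1
  'c': [0/1 + 1/1*0/1, 0/1 + 1/1*1/2) = [0/1, 1/2) <- contains code 11/24
  'a': [0/1 + 1/1*1/2, 0/1 + 1/1*5/6) = [1/2, 5/6)
  'f': [0/1 + 1/1*5/6, 0/1 + 1/1*1/1) = [5/6, 1/1)
  emit 'c', narrow to [0/1, 1/2)
Step 2: interval [0/1, 1/2), width = 1/2 - 0/1 = 1/2
  'c': [0/1 + 1/2*0/1, 0/1 + 1/2*1/2) = [0/1, 1/4)
  'a': [0/1 + 1/2*1/2, 0/1 + 1/2*5/6) = [1/4, 5/12)
  'f': [0/1 + 1/2*5/6, 0/1 + 1/2*1/1) = [5/12, 1/2) <- contains code 11/24
  emit 'f', narrow to [5/12, 1/2)

Answer: symbol=c low=0/1 high=1/2
symbol=f low=5/12 high=1/2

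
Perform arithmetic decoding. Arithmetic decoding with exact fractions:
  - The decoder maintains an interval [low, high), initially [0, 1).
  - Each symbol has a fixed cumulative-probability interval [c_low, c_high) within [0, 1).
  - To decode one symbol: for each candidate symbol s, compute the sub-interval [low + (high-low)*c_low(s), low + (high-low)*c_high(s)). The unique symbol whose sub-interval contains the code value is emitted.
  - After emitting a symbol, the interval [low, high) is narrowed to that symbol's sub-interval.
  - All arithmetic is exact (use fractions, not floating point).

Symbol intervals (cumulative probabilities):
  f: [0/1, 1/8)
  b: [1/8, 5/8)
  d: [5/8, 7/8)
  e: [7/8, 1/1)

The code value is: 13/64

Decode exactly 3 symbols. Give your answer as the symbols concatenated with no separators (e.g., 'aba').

Answer: bbf

Derivation:
Step 1: interval [0/1, 1/1), width = 1/1 - 0/1 = 1/1
  'f': [0/1 + 1/1*0/1, 0/1 + 1/1*1/8) = [0/1, 1/8)
  'b': [0/1 + 1/1*1/8, 0/1 + 1/1*5/8) = [1/8, 5/8) <- contains code 13/64
  'd': [0/1 + 1/1*5/8, 0/1 + 1/1*7/8) = [5/8, 7/8)
  'e': [0/1 + 1/1*7/8, 0/1 + 1/1*1/1) = [7/8, 1/1)
  emit 'b', narrow to [1/8, 5/8)
Step 2: interval [1/8, 5/8), width = 5/8 - 1/8 = 1/2
  'f': [1/8 + 1/2*0/1, 1/8 + 1/2*1/8) = [1/8, 3/16)
  'b': [1/8 + 1/2*1/8, 1/8 + 1/2*5/8) = [3/16, 7/16) <- contains code 13/64
  'd': [1/8 + 1/2*5/8, 1/8 + 1/2*7/8) = [7/16, 9/16)
  'e': [1/8 + 1/2*7/8, 1/8 + 1/2*1/1) = [9/16, 5/8)
  emit 'b', narrow to [3/16, 7/16)
Step 3: interval [3/16, 7/16), width = 7/16 - 3/16 = 1/4
  'f': [3/16 + 1/4*0/1, 3/16 + 1/4*1/8) = [3/16, 7/32) <- contains code 13/64
  'b': [3/16 + 1/4*1/8, 3/16 + 1/4*5/8) = [7/32, 11/32)
  'd': [3/16 + 1/4*5/8, 3/16 + 1/4*7/8) = [11/32, 13/32)
  'e': [3/16 + 1/4*7/8, 3/16 + 1/4*1/1) = [13/32, 7/16)
  emit 'f', narrow to [3/16, 7/32)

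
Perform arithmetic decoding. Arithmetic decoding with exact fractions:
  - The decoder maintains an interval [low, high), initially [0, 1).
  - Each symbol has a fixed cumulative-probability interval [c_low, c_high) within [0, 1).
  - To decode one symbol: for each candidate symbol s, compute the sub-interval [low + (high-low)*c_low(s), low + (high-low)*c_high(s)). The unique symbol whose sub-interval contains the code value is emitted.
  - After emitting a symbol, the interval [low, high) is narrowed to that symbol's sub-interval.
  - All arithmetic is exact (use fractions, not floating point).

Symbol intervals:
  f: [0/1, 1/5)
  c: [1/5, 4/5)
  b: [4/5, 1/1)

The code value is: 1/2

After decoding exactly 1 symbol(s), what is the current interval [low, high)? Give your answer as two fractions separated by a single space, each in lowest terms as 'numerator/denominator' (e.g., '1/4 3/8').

Answer: 1/5 4/5

Derivation:
Step 1: interval [0/1, 1/1), width = 1/1 - 0/1 = 1/1
  'f': [0/1 + 1/1*0/1, 0/1 + 1/1*1/5) = [0/1, 1/5)
  'c': [0/1 + 1/1*1/5, 0/1 + 1/1*4/5) = [1/5, 4/5) <- contains code 1/2
  'b': [0/1 + 1/1*4/5, 0/1 + 1/1*1/1) = [4/5, 1/1)
  emit 'c', narrow to [1/5, 4/5)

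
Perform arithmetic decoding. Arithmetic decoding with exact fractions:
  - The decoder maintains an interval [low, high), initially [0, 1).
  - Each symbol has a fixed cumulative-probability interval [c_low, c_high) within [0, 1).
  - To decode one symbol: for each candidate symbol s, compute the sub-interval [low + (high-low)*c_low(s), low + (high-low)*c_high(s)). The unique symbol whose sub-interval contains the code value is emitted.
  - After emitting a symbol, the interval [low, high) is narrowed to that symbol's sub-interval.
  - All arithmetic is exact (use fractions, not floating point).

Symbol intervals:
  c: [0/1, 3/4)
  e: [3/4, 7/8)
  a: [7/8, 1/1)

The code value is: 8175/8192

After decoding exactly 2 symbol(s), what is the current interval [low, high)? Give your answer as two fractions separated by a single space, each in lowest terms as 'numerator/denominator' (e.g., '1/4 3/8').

Answer: 63/64 1/1

Derivation:
Step 1: interval [0/1, 1/1), width = 1/1 - 0/1 = 1/1
  'c': [0/1 + 1/1*0/1, 0/1 + 1/1*3/4) = [0/1, 3/4)
  'e': [0/1 + 1/1*3/4, 0/1 + 1/1*7/8) = [3/4, 7/8)
  'a': [0/1 + 1/1*7/8, 0/1 + 1/1*1/1) = [7/8, 1/1) <- contains code 8175/8192
  emit 'a', narrow to [7/8, 1/1)
Step 2: interval [7/8, 1/1), width = 1/1 - 7/8 = 1/8
  'c': [7/8 + 1/8*0/1, 7/8 + 1/8*3/4) = [7/8, 31/32)
  'e': [7/8 + 1/8*3/4, 7/8 + 1/8*7/8) = [31/32, 63/64)
  'a': [7/8 + 1/8*7/8, 7/8 + 1/8*1/1) = [63/64, 1/1) <- contains code 8175/8192
  emit 'a', narrow to [63/64, 1/1)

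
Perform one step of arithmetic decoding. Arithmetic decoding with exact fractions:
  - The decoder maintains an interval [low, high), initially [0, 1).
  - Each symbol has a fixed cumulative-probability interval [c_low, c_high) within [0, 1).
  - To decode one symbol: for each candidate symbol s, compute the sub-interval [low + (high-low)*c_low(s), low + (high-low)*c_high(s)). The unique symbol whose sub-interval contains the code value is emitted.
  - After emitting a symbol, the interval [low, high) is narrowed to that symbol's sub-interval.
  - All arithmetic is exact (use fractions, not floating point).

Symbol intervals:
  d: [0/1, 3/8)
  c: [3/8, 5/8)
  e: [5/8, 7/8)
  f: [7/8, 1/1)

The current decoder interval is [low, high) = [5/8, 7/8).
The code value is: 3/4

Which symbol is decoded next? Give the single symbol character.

Answer: c

Derivation:
Interval width = high − low = 7/8 − 5/8 = 1/4
Scaled code = (code − low) / width = (3/4 − 5/8) / 1/4 = 1/2
  d: [0/1, 3/8) 
  c: [3/8, 5/8) ← scaled code falls here ✓
  e: [5/8, 7/8) 
  f: [7/8, 1/1) 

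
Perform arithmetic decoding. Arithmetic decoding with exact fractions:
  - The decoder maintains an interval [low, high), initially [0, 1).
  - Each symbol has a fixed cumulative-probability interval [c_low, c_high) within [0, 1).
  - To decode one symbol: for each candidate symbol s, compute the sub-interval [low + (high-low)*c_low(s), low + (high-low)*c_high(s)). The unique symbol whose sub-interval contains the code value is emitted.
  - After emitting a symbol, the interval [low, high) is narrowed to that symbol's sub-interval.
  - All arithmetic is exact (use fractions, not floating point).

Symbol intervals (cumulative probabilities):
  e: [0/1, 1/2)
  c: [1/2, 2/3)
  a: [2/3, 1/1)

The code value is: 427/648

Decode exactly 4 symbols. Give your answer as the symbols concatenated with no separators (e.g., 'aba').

Answer: caac

Derivation:
Step 1: interval [0/1, 1/1), width = 1/1 - 0/1 = 1/1
  'e': [0/1 + 1/1*0/1, 0/1 + 1/1*1/2) = [0/1, 1/2)
  'c': [0/1 + 1/1*1/2, 0/1 + 1/1*2/3) = [1/2, 2/3) <- contains code 427/648
  'a': [0/1 + 1/1*2/3, 0/1 + 1/1*1/1) = [2/3, 1/1)
  emit 'c', narrow to [1/2, 2/3)
Step 2: interval [1/2, 2/3), width = 2/3 - 1/2 = 1/6
  'e': [1/2 + 1/6*0/1, 1/2 + 1/6*1/2) = [1/2, 7/12)
  'c': [1/2 + 1/6*1/2, 1/2 + 1/6*2/3) = [7/12, 11/18)
  'a': [1/2 + 1/6*2/3, 1/2 + 1/6*1/1) = [11/18, 2/3) <- contains code 427/648
  emit 'a', narrow to [11/18, 2/3)
Step 3: interval [11/18, 2/3), width = 2/3 - 11/18 = 1/18
  'e': [11/18 + 1/18*0/1, 11/18 + 1/18*1/2) = [11/18, 23/36)
  'c': [11/18 + 1/18*1/2, 11/18 + 1/18*2/3) = [23/36, 35/54)
  'a': [11/18 + 1/18*2/3, 11/18 + 1/18*1/1) = [35/54, 2/3) <- contains code 427/648
  emit 'a', narrow to [35/54, 2/3)
Step 4: interval [35/54, 2/3), width = 2/3 - 35/54 = 1/54
  'e': [35/54 + 1/54*0/1, 35/54 + 1/54*1/2) = [35/54, 71/108)
  'c': [35/54 + 1/54*1/2, 35/54 + 1/54*2/3) = [71/108, 107/162) <- contains code 427/648
  'a': [35/54 + 1/54*2/3, 35/54 + 1/54*1/1) = [107/162, 2/3)
  emit 'c', narrow to [71/108, 107/162)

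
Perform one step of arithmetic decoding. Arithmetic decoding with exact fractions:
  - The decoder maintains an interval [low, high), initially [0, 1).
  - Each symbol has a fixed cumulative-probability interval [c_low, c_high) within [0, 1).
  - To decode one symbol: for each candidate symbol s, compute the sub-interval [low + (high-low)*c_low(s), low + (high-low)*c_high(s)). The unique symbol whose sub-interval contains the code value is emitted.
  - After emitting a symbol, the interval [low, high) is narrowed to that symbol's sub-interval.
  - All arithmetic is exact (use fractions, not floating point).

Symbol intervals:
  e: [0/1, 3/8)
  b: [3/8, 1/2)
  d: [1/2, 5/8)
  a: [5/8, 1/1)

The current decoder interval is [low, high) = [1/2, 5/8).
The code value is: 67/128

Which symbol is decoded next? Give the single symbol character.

Answer: e

Derivation:
Interval width = high − low = 5/8 − 1/2 = 1/8
Scaled code = (code − low) / width = (67/128 − 1/2) / 1/8 = 3/16
  e: [0/1, 3/8) ← scaled code falls here ✓
  b: [3/8, 1/2) 
  d: [1/2, 5/8) 
  a: [5/8, 1/1) 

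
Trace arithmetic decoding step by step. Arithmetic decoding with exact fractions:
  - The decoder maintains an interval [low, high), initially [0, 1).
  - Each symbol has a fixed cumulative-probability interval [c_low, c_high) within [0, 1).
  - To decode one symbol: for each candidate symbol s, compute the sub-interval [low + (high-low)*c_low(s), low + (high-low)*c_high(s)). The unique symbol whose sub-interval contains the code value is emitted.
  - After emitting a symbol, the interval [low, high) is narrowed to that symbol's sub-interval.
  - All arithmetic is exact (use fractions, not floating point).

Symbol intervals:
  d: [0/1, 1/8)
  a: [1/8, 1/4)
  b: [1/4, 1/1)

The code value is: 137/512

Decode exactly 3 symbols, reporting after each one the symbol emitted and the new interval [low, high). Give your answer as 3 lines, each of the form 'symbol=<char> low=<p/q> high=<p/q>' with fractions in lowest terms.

Answer: symbol=b low=1/4 high=1/1
symbol=d low=1/4 high=11/32
symbol=a low=67/256 high=35/128

Derivation:
Step 1: interval [0/1, 1/1), width = 1/1 - 0/1 = 1/1
  'd': [0/1 + 1/1*0/1, 0/1 + 1/1*1/8) = [0/1, 1/8)
  'a': [0/1 + 1/1*1/8, 0/1 + 1/1*1/4) = [1/8, 1/4)
  'b': [0/1 + 1/1*1/4, 0/1 + 1/1*1/1) = [1/4, 1/1) <- contains code 137/512
  emit 'b', narrow to [1/4, 1/1)
Step 2: interval [1/4, 1/1), width = 1/1 - 1/4 = 3/4
  'd': [1/4 + 3/4*0/1, 1/4 + 3/4*1/8) = [1/4, 11/32) <- contains code 137/512
  'a': [1/4 + 3/4*1/8, 1/4 + 3/4*1/4) = [11/32, 7/16)
  'b': [1/4 + 3/4*1/4, 1/4 + 3/4*1/1) = [7/16, 1/1)
  emit 'd', narrow to [1/4, 11/32)
Step 3: interval [1/4, 11/32), width = 11/32 - 1/4 = 3/32
  'd': [1/4 + 3/32*0/1, 1/4 + 3/32*1/8) = [1/4, 67/256)
  'a': [1/4 + 3/32*1/8, 1/4 + 3/32*1/4) = [67/256, 35/128) <- contains code 137/512
  'b': [1/4 + 3/32*1/4, 1/4 + 3/32*1/1) = [35/128, 11/32)
  emit 'a', narrow to [67/256, 35/128)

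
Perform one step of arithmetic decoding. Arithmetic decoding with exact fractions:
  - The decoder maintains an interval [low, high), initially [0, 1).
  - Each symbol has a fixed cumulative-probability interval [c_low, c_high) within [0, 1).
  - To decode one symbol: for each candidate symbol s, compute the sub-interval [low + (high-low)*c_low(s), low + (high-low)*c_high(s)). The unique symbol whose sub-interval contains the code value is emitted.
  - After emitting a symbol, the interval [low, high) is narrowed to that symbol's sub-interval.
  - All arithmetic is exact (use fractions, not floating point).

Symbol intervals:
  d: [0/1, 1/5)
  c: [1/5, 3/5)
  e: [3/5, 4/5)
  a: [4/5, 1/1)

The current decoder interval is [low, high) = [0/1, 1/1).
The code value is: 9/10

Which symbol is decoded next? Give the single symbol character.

Answer: a

Derivation:
Interval width = high − low = 1/1 − 0/1 = 1/1
Scaled code = (code − low) / width = (9/10 − 0/1) / 1/1 = 9/10
  d: [0/1, 1/5) 
  c: [1/5, 3/5) 
  e: [3/5, 4/5) 
  a: [4/5, 1/1) ← scaled code falls here ✓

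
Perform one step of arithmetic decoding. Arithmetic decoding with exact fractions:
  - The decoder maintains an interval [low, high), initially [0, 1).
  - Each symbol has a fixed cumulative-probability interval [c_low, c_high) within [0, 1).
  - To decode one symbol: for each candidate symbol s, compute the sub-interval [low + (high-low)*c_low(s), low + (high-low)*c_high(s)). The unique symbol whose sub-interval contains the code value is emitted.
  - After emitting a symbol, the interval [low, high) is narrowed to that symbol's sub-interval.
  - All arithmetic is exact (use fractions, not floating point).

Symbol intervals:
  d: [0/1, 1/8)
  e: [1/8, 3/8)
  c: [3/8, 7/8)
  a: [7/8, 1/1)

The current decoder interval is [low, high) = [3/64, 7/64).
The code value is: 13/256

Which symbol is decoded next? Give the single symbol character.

Interval width = high − low = 7/64 − 3/64 = 1/16
Scaled code = (code − low) / width = (13/256 − 3/64) / 1/16 = 1/16
  d: [0/1, 1/8) ← scaled code falls here ✓
  e: [1/8, 3/8) 
  c: [3/8, 7/8) 
  a: [7/8, 1/1) 

Answer: d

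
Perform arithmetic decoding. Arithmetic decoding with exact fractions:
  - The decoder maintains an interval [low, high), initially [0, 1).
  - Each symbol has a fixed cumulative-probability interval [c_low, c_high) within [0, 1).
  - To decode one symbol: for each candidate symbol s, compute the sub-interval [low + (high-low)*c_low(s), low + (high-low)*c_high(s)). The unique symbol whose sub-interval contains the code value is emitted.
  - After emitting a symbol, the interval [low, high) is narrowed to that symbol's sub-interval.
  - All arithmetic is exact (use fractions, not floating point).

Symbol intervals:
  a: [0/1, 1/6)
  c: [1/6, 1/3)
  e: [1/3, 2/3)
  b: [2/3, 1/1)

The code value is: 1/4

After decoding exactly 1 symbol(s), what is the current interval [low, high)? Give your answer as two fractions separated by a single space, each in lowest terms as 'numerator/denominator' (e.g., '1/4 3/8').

Step 1: interval [0/1, 1/1), width = 1/1 - 0/1 = 1/1
  'a': [0/1 + 1/1*0/1, 0/1 + 1/1*1/6) = [0/1, 1/6)
  'c': [0/1 + 1/1*1/6, 0/1 + 1/1*1/3) = [1/6, 1/3) <- contains code 1/4
  'e': [0/1 + 1/1*1/3, 0/1 + 1/1*2/3) = [1/3, 2/3)
  'b': [0/1 + 1/1*2/3, 0/1 + 1/1*1/1) = [2/3, 1/1)
  emit 'c', narrow to [1/6, 1/3)

Answer: 1/6 1/3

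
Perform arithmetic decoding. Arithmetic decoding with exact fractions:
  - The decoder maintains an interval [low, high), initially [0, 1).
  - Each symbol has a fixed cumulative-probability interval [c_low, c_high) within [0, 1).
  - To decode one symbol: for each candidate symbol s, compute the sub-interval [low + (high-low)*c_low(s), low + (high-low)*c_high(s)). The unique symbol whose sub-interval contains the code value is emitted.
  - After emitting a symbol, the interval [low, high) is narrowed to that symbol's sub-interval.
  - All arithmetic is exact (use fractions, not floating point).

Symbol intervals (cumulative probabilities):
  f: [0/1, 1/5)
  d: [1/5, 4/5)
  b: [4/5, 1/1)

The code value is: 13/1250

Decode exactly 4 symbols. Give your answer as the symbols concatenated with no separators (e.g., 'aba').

Answer: ffdf

Derivation:
Step 1: interval [0/1, 1/1), width = 1/1 - 0/1 = 1/1
  'f': [0/1 + 1/1*0/1, 0/1 + 1/1*1/5) = [0/1, 1/5) <- contains code 13/1250
  'd': [0/1 + 1/1*1/5, 0/1 + 1/1*4/5) = [1/5, 4/5)
  'b': [0/1 + 1/1*4/5, 0/1 + 1/1*1/1) = [4/5, 1/1)
  emit 'f', narrow to [0/1, 1/5)
Step 2: interval [0/1, 1/5), width = 1/5 - 0/1 = 1/5
  'f': [0/1 + 1/5*0/1, 0/1 + 1/5*1/5) = [0/1, 1/25) <- contains code 13/1250
  'd': [0/1 + 1/5*1/5, 0/1 + 1/5*4/5) = [1/25, 4/25)
  'b': [0/1 + 1/5*4/5, 0/1 + 1/5*1/1) = [4/25, 1/5)
  emit 'f', narrow to [0/1, 1/25)
Step 3: interval [0/1, 1/25), width = 1/25 - 0/1 = 1/25
  'f': [0/1 + 1/25*0/1, 0/1 + 1/25*1/5) = [0/1, 1/125)
  'd': [0/1 + 1/25*1/5, 0/1 + 1/25*4/5) = [1/125, 4/125) <- contains code 13/1250
  'b': [0/1 + 1/25*4/5, 0/1 + 1/25*1/1) = [4/125, 1/25)
  emit 'd', narrow to [1/125, 4/125)
Step 4: interval [1/125, 4/125), width = 4/125 - 1/125 = 3/125
  'f': [1/125 + 3/125*0/1, 1/125 + 3/125*1/5) = [1/125, 8/625) <- contains code 13/1250
  'd': [1/125 + 3/125*1/5, 1/125 + 3/125*4/5) = [8/625, 17/625)
  'b': [1/125 + 3/125*4/5, 1/125 + 3/125*1/1) = [17/625, 4/125)
  emit 'f', narrow to [1/125, 8/625)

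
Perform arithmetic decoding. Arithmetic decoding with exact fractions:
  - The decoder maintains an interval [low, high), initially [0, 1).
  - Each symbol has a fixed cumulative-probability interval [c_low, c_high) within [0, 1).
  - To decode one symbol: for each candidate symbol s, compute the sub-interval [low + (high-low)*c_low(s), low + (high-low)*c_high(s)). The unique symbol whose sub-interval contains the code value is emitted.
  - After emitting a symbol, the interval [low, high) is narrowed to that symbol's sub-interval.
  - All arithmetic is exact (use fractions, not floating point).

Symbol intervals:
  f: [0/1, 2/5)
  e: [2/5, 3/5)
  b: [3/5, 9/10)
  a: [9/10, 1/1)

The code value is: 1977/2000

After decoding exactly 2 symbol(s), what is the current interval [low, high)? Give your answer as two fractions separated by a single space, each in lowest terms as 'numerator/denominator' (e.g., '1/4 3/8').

Step 1: interval [0/1, 1/1), width = 1/1 - 0/1 = 1/1
  'f': [0/1 + 1/1*0/1, 0/1 + 1/1*2/5) = [0/1, 2/5)
  'e': [0/1 + 1/1*2/5, 0/1 + 1/1*3/5) = [2/5, 3/5)
  'b': [0/1 + 1/1*3/5, 0/1 + 1/1*9/10) = [3/5, 9/10)
  'a': [0/1 + 1/1*9/10, 0/1 + 1/1*1/1) = [9/10, 1/1) <- contains code 1977/2000
  emit 'a', narrow to [9/10, 1/1)
Step 2: interval [9/10, 1/1), width = 1/1 - 9/10 = 1/10
  'f': [9/10 + 1/10*0/1, 9/10 + 1/10*2/5) = [9/10, 47/50)
  'e': [9/10 + 1/10*2/5, 9/10 + 1/10*3/5) = [47/50, 24/25)
  'b': [9/10 + 1/10*3/5, 9/10 + 1/10*9/10) = [24/25, 99/100) <- contains code 1977/2000
  'a': [9/10 + 1/10*9/10, 9/10 + 1/10*1/1) = [99/100, 1/1)
  emit 'b', narrow to [24/25, 99/100)

Answer: 24/25 99/100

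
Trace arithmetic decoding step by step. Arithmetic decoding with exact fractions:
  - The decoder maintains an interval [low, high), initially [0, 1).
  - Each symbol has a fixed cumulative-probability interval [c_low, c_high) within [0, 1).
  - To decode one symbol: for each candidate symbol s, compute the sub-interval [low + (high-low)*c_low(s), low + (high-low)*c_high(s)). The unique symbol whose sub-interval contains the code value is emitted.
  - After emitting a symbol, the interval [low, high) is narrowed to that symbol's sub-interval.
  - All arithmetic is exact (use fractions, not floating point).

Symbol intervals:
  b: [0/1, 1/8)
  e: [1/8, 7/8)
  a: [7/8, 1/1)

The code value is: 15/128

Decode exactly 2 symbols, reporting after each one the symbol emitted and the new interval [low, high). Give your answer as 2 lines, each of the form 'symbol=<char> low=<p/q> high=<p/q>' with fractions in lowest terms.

Answer: symbol=b low=0/1 high=1/8
symbol=a low=7/64 high=1/8

Derivation:
Step 1: interval [0/1, 1/1), width = 1/1 - 0/1 = 1/1
  'b': [0/1 + 1/1*0/1, 0/1 + 1/1*1/8) = [0/1, 1/8) <- contains code 15/128
  'e': [0/1 + 1/1*1/8, 0/1 + 1/1*7/8) = [1/8, 7/8)
  'a': [0/1 + 1/1*7/8, 0/1 + 1/1*1/1) = [7/8, 1/1)
  emit 'b', narrow to [0/1, 1/8)
Step 2: interval [0/1, 1/8), width = 1/8 - 0/1 = 1/8
  'b': [0/1 + 1/8*0/1, 0/1 + 1/8*1/8) = [0/1, 1/64)
  'e': [0/1 + 1/8*1/8, 0/1 + 1/8*7/8) = [1/64, 7/64)
  'a': [0/1 + 1/8*7/8, 0/1 + 1/8*1/1) = [7/64, 1/8) <- contains code 15/128
  emit 'a', narrow to [7/64, 1/8)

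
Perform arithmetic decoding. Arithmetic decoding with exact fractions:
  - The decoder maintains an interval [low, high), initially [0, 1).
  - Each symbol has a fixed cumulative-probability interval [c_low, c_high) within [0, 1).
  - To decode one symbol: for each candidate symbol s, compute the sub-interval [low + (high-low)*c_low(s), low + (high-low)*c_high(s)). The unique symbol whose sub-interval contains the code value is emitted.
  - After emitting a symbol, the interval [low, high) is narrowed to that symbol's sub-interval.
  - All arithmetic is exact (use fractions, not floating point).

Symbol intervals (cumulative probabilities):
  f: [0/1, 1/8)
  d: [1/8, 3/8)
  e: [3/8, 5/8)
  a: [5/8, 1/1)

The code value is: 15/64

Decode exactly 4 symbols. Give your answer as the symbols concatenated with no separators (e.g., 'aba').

Answer: dede

Derivation:
Step 1: interval [0/1, 1/1), width = 1/1 - 0/1 = 1/1
  'f': [0/1 + 1/1*0/1, 0/1 + 1/1*1/8) = [0/1, 1/8)
  'd': [0/1 + 1/1*1/8, 0/1 + 1/1*3/8) = [1/8, 3/8) <- contains code 15/64
  'e': [0/1 + 1/1*3/8, 0/1 + 1/1*5/8) = [3/8, 5/8)
  'a': [0/1 + 1/1*5/8, 0/1 + 1/1*1/1) = [5/8, 1/1)
  emit 'd', narrow to [1/8, 3/8)
Step 2: interval [1/8, 3/8), width = 3/8 - 1/8 = 1/4
  'f': [1/8 + 1/4*0/1, 1/8 + 1/4*1/8) = [1/8, 5/32)
  'd': [1/8 + 1/4*1/8, 1/8 + 1/4*3/8) = [5/32, 7/32)
  'e': [1/8 + 1/4*3/8, 1/8 + 1/4*5/8) = [7/32, 9/32) <- contains code 15/64
  'a': [1/8 + 1/4*5/8, 1/8 + 1/4*1/1) = [9/32, 3/8)
  emit 'e', narrow to [7/32, 9/32)
Step 3: interval [7/32, 9/32), width = 9/32 - 7/32 = 1/16
  'f': [7/32 + 1/16*0/1, 7/32 + 1/16*1/8) = [7/32, 29/128)
  'd': [7/32 + 1/16*1/8, 7/32 + 1/16*3/8) = [29/128, 31/128) <- contains code 15/64
  'e': [7/32 + 1/16*3/8, 7/32 + 1/16*5/8) = [31/128, 33/128)
  'a': [7/32 + 1/16*5/8, 7/32 + 1/16*1/1) = [33/128, 9/32)
  emit 'd', narrow to [29/128, 31/128)
Step 4: interval [29/128, 31/128), width = 31/128 - 29/128 = 1/64
  'f': [29/128 + 1/64*0/1, 29/128 + 1/64*1/8) = [29/128, 117/512)
  'd': [29/128 + 1/64*1/8, 29/128 + 1/64*3/8) = [117/512, 119/512)
  'e': [29/128 + 1/64*3/8, 29/128 + 1/64*5/8) = [119/512, 121/512) <- contains code 15/64
  'a': [29/128 + 1/64*5/8, 29/128 + 1/64*1/1) = [121/512, 31/128)
  emit 'e', narrow to [119/512, 121/512)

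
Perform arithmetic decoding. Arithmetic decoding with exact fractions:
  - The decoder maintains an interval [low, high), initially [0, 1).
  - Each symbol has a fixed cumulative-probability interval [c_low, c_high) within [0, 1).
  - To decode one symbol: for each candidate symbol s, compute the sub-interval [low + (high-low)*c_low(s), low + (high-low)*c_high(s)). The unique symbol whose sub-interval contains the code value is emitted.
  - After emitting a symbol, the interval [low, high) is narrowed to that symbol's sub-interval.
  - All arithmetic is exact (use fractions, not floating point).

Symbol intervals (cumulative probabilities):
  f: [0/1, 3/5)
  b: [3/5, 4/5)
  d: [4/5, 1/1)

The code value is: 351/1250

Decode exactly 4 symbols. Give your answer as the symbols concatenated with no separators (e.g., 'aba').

Answer: ffbd

Derivation:
Step 1: interval [0/1, 1/1), width = 1/1 - 0/1 = 1/1
  'f': [0/1 + 1/1*0/1, 0/1 + 1/1*3/5) = [0/1, 3/5) <- contains code 351/1250
  'b': [0/1 + 1/1*3/5, 0/1 + 1/1*4/5) = [3/5, 4/5)
  'd': [0/1 + 1/1*4/5, 0/1 + 1/1*1/1) = [4/5, 1/1)
  emit 'f', narrow to [0/1, 3/5)
Step 2: interval [0/1, 3/5), width = 3/5 - 0/1 = 3/5
  'f': [0/1 + 3/5*0/1, 0/1 + 3/5*3/5) = [0/1, 9/25) <- contains code 351/1250
  'b': [0/1 + 3/5*3/5, 0/1 + 3/5*4/5) = [9/25, 12/25)
  'd': [0/1 + 3/5*4/5, 0/1 + 3/5*1/1) = [12/25, 3/5)
  emit 'f', narrow to [0/1, 9/25)
Step 3: interval [0/1, 9/25), width = 9/25 - 0/1 = 9/25
  'f': [0/1 + 9/25*0/1, 0/1 + 9/25*3/5) = [0/1, 27/125)
  'b': [0/1 + 9/25*3/5, 0/1 + 9/25*4/5) = [27/125, 36/125) <- contains code 351/1250
  'd': [0/1 + 9/25*4/5, 0/1 + 9/25*1/1) = [36/125, 9/25)
  emit 'b', narrow to [27/125, 36/125)
Step 4: interval [27/125, 36/125), width = 36/125 - 27/125 = 9/125
  'f': [27/125 + 9/125*0/1, 27/125 + 9/125*3/5) = [27/125, 162/625)
  'b': [27/125 + 9/125*3/5, 27/125 + 9/125*4/5) = [162/625, 171/625)
  'd': [27/125 + 9/125*4/5, 27/125 + 9/125*1/1) = [171/625, 36/125) <- contains code 351/1250
  emit 'd', narrow to [171/625, 36/125)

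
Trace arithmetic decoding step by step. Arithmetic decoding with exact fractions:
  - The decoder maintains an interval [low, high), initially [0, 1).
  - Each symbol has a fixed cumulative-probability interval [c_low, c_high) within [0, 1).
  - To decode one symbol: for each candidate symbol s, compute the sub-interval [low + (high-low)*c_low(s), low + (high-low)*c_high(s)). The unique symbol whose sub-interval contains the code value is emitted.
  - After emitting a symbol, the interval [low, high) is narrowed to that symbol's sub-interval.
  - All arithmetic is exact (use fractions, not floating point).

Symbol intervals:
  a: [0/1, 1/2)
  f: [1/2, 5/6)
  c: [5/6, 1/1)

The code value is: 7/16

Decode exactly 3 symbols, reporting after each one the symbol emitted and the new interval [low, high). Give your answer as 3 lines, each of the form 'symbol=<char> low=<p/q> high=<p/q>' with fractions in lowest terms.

Answer: symbol=a low=0/1 high=1/2
symbol=c low=5/12 high=1/2
symbol=a low=5/12 high=11/24

Derivation:
Step 1: interval [0/1, 1/1), width = 1/1 - 0/1 = 1/1
  'a': [0/1 + 1/1*0/1, 0/1 + 1/1*1/2) = [0/1, 1/2) <- contains code 7/16
  'f': [0/1 + 1/1*1/2, 0/1 + 1/1*5/6) = [1/2, 5/6)
  'c': [0/1 + 1/1*5/6, 0/1 + 1/1*1/1) = [5/6, 1/1)
  emit 'a', narrow to [0/1, 1/2)
Step 2: interval [0/1, 1/2), width = 1/2 - 0/1 = 1/2
  'a': [0/1 + 1/2*0/1, 0/1 + 1/2*1/2) = [0/1, 1/4)
  'f': [0/1 + 1/2*1/2, 0/1 + 1/2*5/6) = [1/4, 5/12)
  'c': [0/1 + 1/2*5/6, 0/1 + 1/2*1/1) = [5/12, 1/2) <- contains code 7/16
  emit 'c', narrow to [5/12, 1/2)
Step 3: interval [5/12, 1/2), width = 1/2 - 5/12 = 1/12
  'a': [5/12 + 1/12*0/1, 5/12 + 1/12*1/2) = [5/12, 11/24) <- contains code 7/16
  'f': [5/12 + 1/12*1/2, 5/12 + 1/12*5/6) = [11/24, 35/72)
  'c': [5/12 + 1/12*5/6, 5/12 + 1/12*1/1) = [35/72, 1/2)
  emit 'a', narrow to [5/12, 11/24)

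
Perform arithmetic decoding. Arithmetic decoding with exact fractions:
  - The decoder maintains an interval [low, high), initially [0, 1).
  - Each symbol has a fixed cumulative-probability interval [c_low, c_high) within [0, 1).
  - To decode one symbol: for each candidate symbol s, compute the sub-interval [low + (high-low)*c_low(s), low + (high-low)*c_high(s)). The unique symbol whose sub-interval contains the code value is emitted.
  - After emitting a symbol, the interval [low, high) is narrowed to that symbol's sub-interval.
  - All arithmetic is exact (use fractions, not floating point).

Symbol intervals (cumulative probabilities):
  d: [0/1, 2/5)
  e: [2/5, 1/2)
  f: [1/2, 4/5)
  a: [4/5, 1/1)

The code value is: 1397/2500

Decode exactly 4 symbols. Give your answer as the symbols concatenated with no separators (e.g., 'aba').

Step 1: interval [0/1, 1/1), width = 1/1 - 0/1 = 1/1
  'd': [0/1 + 1/1*0/1, 0/1 + 1/1*2/5) = [0/1, 2/5)
  'e': [0/1 + 1/1*2/5, 0/1 + 1/1*1/2) = [2/5, 1/2)
  'f': [0/1 + 1/1*1/2, 0/1 + 1/1*4/5) = [1/2, 4/5) <- contains code 1397/2500
  'a': [0/1 + 1/1*4/5, 0/1 + 1/1*1/1) = [4/5, 1/1)
  emit 'f', narrow to [1/2, 4/5)
Step 2: interval [1/2, 4/5), width = 4/5 - 1/2 = 3/10
  'd': [1/2 + 3/10*0/1, 1/2 + 3/10*2/5) = [1/2, 31/50) <- contains code 1397/2500
  'e': [1/2 + 3/10*2/5, 1/2 + 3/10*1/2) = [31/50, 13/20)
  'f': [1/2 + 3/10*1/2, 1/2 + 3/10*4/5) = [13/20, 37/50)
  'a': [1/2 + 3/10*4/5, 1/2 + 3/10*1/1) = [37/50, 4/5)
  emit 'd', narrow to [1/2, 31/50)
Step 3: interval [1/2, 31/50), width = 31/50 - 1/2 = 3/25
  'd': [1/2 + 3/25*0/1, 1/2 + 3/25*2/5) = [1/2, 137/250)
  'e': [1/2 + 3/25*2/5, 1/2 + 3/25*1/2) = [137/250, 14/25) <- contains code 1397/2500
  'f': [1/2 + 3/25*1/2, 1/2 + 3/25*4/5) = [14/25, 149/250)
  'a': [1/2 + 3/25*4/5, 1/2 + 3/25*1/1) = [149/250, 31/50)
  emit 'e', narrow to [137/250, 14/25)
Step 4: interval [137/250, 14/25), width = 14/25 - 137/250 = 3/250
  'd': [137/250 + 3/250*0/1, 137/250 + 3/250*2/5) = [137/250, 691/1250)
  'e': [137/250 + 3/250*2/5, 137/250 + 3/250*1/2) = [691/1250, 277/500)
  'f': [137/250 + 3/250*1/2, 137/250 + 3/250*4/5) = [277/500, 697/1250)
  'a': [137/250 + 3/250*4/5, 137/250 + 3/250*1/1) = [697/1250, 14/25) <- contains code 1397/2500
  emit 'a', narrow to [697/1250, 14/25)

Answer: fdea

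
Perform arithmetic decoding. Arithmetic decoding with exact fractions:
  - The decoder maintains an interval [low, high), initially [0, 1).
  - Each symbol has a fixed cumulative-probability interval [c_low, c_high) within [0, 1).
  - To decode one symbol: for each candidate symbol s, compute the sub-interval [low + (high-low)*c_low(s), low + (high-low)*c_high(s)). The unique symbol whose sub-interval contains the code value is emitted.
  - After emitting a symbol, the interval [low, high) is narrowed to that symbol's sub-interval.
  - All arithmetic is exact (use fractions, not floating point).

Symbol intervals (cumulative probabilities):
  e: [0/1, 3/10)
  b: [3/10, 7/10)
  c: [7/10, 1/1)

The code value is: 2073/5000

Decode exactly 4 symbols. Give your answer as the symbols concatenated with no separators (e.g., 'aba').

Answer: becc

Derivation:
Step 1: interval [0/1, 1/1), width = 1/1 - 0/1 = 1/1
  'e': [0/1 + 1/1*0/1, 0/1 + 1/1*3/10) = [0/1, 3/10)
  'b': [0/1 + 1/1*3/10, 0/1 + 1/1*7/10) = [3/10, 7/10) <- contains code 2073/5000
  'c': [0/1 + 1/1*7/10, 0/1 + 1/1*1/1) = [7/10, 1/1)
  emit 'b', narrow to [3/10, 7/10)
Step 2: interval [3/10, 7/10), width = 7/10 - 3/10 = 2/5
  'e': [3/10 + 2/5*0/1, 3/10 + 2/5*3/10) = [3/10, 21/50) <- contains code 2073/5000
  'b': [3/10 + 2/5*3/10, 3/10 + 2/5*7/10) = [21/50, 29/50)
  'c': [3/10 + 2/5*7/10, 3/10 + 2/5*1/1) = [29/50, 7/10)
  emit 'e', narrow to [3/10, 21/50)
Step 3: interval [3/10, 21/50), width = 21/50 - 3/10 = 3/25
  'e': [3/10 + 3/25*0/1, 3/10 + 3/25*3/10) = [3/10, 42/125)
  'b': [3/10 + 3/25*3/10, 3/10 + 3/25*7/10) = [42/125, 48/125)
  'c': [3/10 + 3/25*7/10, 3/10 + 3/25*1/1) = [48/125, 21/50) <- contains code 2073/5000
  emit 'c', narrow to [48/125, 21/50)
Step 4: interval [48/125, 21/50), width = 21/50 - 48/125 = 9/250
  'e': [48/125 + 9/250*0/1, 48/125 + 9/250*3/10) = [48/125, 987/2500)
  'b': [48/125 + 9/250*3/10, 48/125 + 9/250*7/10) = [987/2500, 1023/2500)
  'c': [48/125 + 9/250*7/10, 48/125 + 9/250*1/1) = [1023/2500, 21/50) <- contains code 2073/5000
  emit 'c', narrow to [1023/2500, 21/50)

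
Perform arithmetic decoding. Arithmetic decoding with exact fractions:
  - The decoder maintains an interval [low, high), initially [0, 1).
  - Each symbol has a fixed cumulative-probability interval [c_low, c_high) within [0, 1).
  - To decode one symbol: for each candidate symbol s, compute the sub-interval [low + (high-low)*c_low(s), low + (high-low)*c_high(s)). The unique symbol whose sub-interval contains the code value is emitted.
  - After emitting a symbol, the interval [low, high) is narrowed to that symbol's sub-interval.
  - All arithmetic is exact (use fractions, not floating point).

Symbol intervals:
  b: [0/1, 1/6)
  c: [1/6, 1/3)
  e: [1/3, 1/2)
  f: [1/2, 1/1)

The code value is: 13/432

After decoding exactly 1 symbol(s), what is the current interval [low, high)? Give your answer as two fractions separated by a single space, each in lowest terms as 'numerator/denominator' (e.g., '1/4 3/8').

Answer: 0/1 1/6

Derivation:
Step 1: interval [0/1, 1/1), width = 1/1 - 0/1 = 1/1
  'b': [0/1 + 1/1*0/1, 0/1 + 1/1*1/6) = [0/1, 1/6) <- contains code 13/432
  'c': [0/1 + 1/1*1/6, 0/1 + 1/1*1/3) = [1/6, 1/3)
  'e': [0/1 + 1/1*1/3, 0/1 + 1/1*1/2) = [1/3, 1/2)
  'f': [0/1 + 1/1*1/2, 0/1 + 1/1*1/1) = [1/2, 1/1)
  emit 'b', narrow to [0/1, 1/6)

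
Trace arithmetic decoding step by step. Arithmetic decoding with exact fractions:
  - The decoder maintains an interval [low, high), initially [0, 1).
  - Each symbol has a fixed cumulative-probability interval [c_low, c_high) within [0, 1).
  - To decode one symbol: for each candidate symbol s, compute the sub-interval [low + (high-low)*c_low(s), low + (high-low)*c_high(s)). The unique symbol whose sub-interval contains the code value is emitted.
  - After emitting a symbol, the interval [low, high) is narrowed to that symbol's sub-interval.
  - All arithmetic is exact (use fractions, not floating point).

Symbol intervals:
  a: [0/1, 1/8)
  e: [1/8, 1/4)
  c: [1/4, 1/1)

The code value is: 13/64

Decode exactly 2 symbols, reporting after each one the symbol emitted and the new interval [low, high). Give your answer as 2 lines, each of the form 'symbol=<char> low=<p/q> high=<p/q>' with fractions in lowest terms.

Step 1: interval [0/1, 1/1), width = 1/1 - 0/1 = 1/1
  'a': [0/1 + 1/1*0/1, 0/1 + 1/1*1/8) = [0/1, 1/8)
  'e': [0/1 + 1/1*1/8, 0/1 + 1/1*1/4) = [1/8, 1/4) <- contains code 13/64
  'c': [0/1 + 1/1*1/4, 0/1 + 1/1*1/1) = [1/4, 1/1)
  emit 'e', narrow to [1/8, 1/4)
Step 2: interval [1/8, 1/4), width = 1/4 - 1/8 = 1/8
  'a': [1/8 + 1/8*0/1, 1/8 + 1/8*1/8) = [1/8, 9/64)
  'e': [1/8 + 1/8*1/8, 1/8 + 1/8*1/4) = [9/64, 5/32)
  'c': [1/8 + 1/8*1/4, 1/8 + 1/8*1/1) = [5/32, 1/4) <- contains code 13/64
  emit 'c', narrow to [5/32, 1/4)

Answer: symbol=e low=1/8 high=1/4
symbol=c low=5/32 high=1/4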